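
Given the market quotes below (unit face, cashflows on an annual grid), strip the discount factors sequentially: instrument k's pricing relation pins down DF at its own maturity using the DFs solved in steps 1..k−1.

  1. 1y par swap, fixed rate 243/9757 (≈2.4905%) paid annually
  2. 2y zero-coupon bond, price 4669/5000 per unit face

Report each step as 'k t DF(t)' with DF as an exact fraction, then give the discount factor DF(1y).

1 1 9757/10000
2 2 4669/5000
DF(1y) = 9757/10000 ≈ 0.975700

step 1 [1y] swap r/1=243/9757: DF=(1 − 243/9757·(0))/(1+243/9757) = 9757/10000 ≈ 0.975700
step 2 [2y] zero: DF = P = 4669/5000 ≈ 0.933800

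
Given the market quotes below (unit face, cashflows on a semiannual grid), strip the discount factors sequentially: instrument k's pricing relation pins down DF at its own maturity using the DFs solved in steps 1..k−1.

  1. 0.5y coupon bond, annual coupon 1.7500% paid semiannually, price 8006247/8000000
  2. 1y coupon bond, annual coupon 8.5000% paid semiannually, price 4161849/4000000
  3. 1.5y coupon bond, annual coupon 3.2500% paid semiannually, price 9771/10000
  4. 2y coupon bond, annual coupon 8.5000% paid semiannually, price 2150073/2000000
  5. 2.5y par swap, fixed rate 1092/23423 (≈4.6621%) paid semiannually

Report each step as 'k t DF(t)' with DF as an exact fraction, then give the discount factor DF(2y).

1 1/2 9921/10000
2 1 1197/1250
3 3/2 9303/10000
4 2 4569/5000
5 5/2 2227/2500
DF(2y) = 4569/5000 ≈ 0.913800

step 1 [0.5y] bond c/2=7/800: DF=(8006247/8000000 − 7/800·(0))/(1+7/800) = 9921/10000 ≈ 0.992100
step 2 [1y] bond c/2=17/400: DF=(4161849/4000000 − 17/400·(0.992100))/(1+17/400) = 1197/1250 ≈ 0.957600
step 3 [1.5y] bond c/2=13/800: DF=(9771/10000 − 13/800·(0.992100+0.957600))/(1+13/800) = 9303/10000 ≈ 0.930300
step 4 [2y] bond c/2=17/400: DF=(2150073/2000000 − 17/400·(0.992100+0.957600+0.930300))/(1+17/400) = 4569/5000 ≈ 0.913800
step 5 [2.5y] swap r/2=546/23423: DF=(1 − 546/23423·(0.992100+0.957600+0.930300+0.913800))/(1+546/23423) = 2227/2500 ≈ 0.890800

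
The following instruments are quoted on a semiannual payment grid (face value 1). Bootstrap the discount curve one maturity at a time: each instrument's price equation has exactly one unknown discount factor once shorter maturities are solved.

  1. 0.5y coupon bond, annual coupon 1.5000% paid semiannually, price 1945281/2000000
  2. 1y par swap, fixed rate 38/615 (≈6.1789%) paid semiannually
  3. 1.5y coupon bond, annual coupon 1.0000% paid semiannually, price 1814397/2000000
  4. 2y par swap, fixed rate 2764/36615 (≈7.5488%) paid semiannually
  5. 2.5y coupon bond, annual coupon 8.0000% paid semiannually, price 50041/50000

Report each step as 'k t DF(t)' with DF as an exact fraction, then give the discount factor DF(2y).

1 1/2 4827/5000
2 1 9411/10000
3 3/2 2233/2500
4 2 4309/5000
5 5/2 1643/2000
DF(2y) = 4309/5000 ≈ 0.861800

step 1 [0.5y] bond c/2=3/400: DF=(1945281/2000000 − 3/400·(0))/(1+3/400) = 4827/5000 ≈ 0.965400
step 2 [1y] swap r/2=19/615: DF=(1 − 19/615·(0.965400))/(1+19/615) = 9411/10000 ≈ 0.941100
step 3 [1.5y] bond c/2=1/200: DF=(1814397/2000000 − 1/200·(0.965400+0.941100))/(1+1/200) = 2233/2500 ≈ 0.893200
step 4 [2y] swap r/2=1382/36615: DF=(1 − 1382/36615·(0.965400+0.941100+0.893200))/(1+1382/36615) = 4309/5000 ≈ 0.861800
step 5 [2.5y] bond c/2=1/25: DF=(50041/50000 − 1/25·(0.965400+0.941100+0.893200+0.861800))/(1+1/25) = 1643/2000 ≈ 0.821500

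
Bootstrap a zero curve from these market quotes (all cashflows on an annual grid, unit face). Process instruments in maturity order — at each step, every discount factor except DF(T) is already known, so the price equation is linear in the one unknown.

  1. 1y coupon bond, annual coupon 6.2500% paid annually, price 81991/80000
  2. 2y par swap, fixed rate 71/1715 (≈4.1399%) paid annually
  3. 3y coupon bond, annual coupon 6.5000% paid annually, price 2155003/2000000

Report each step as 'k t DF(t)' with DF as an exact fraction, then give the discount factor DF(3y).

step 1 [1y] bond c/1=1/16: DF=(81991/80000 − 1/16·(0))/(1+1/16) = 4823/5000 ≈ 0.964600
step 2 [2y] swap r/1=71/1715: DF=(1 − 71/1715·(0.964600))/(1+71/1715) = 9219/10000 ≈ 0.921900
step 3 [3y] bond c/1=13/200: DF=(2155003/2000000 − 13/200·(0.964600+0.921900))/(1+13/200) = 4483/5000 ≈ 0.896600

1 1 4823/5000
2 2 9219/10000
3 3 4483/5000
DF(3y) = 4483/5000 ≈ 0.896600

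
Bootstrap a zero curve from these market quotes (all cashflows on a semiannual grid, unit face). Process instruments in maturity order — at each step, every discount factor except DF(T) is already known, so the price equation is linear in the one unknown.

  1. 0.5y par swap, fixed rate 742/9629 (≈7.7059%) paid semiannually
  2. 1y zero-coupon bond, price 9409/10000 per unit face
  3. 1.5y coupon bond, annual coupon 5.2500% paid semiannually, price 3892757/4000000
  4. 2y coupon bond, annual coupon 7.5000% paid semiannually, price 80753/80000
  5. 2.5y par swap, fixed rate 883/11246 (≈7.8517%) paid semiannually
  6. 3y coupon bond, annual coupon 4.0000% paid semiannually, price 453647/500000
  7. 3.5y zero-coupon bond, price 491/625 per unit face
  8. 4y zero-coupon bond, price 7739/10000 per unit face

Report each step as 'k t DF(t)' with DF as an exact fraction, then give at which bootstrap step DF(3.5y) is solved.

1 1/2 9629/10000
2 1 9409/10000
3 3/2 2249/2500
4 2 2179/2500
5 5/2 4117/5000
6 3 8013/10000
7 7/2 491/625
8 4 7739/10000
DF(3.5y) is solved at step 7

step 1 [0.5y] swap r/2=371/9629: DF=(1 − 371/9629·(0))/(1+371/9629) = 9629/10000 ≈ 0.962900
step 2 [1y] zero: DF = P = 9409/10000 ≈ 0.940900
step 3 [1.5y] bond c/2=21/800: DF=(3892757/4000000 − 21/800·(0.962900+0.940900))/(1+21/800) = 2249/2500 ≈ 0.899600
step 4 [2y] bond c/2=3/80: DF=(80753/80000 − 3/80·(0.962900+0.940900+0.899600))/(1+3/80) = 2179/2500 ≈ 0.871600
step 5 [2.5y] swap r/2=883/22492: DF=(1 − 883/22492·(0.962900+0.940900+0.899600+0.871600))/(1+883/22492) = 4117/5000 ≈ 0.823400
step 6 [3y] bond c/2=1/50: DF=(453647/500000 − 1/50·(0.962900+0.940900+0.899600+0.871600+0.823400))/(1+1/50) = 8013/10000 ≈ 0.801300
step 7 [3.5y] zero: DF = P = 491/625 ≈ 0.785600
step 8 [4y] zero: DF = P = 7739/10000 ≈ 0.773900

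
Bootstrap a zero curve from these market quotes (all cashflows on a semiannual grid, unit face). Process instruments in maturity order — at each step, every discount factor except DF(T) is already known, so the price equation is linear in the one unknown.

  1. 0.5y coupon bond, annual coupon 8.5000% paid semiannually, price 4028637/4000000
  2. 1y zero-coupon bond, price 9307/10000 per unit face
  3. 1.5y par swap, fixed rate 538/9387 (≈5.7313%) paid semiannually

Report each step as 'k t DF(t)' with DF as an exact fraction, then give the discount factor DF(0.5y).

step 1 [0.5y] bond c/2=17/400: DF=(4028637/4000000 − 17/400·(0))/(1+17/400) = 9661/10000 ≈ 0.966100
step 2 [1y] zero: DF = P = 9307/10000 ≈ 0.930700
step 3 [1.5y] swap r/2=269/9387: DF=(1 − 269/9387·(0.966100+0.930700))/(1+269/9387) = 9193/10000 ≈ 0.919300

1 1/2 9661/10000
2 1 9307/10000
3 3/2 9193/10000
DF(0.5y) = 9661/10000 ≈ 0.966100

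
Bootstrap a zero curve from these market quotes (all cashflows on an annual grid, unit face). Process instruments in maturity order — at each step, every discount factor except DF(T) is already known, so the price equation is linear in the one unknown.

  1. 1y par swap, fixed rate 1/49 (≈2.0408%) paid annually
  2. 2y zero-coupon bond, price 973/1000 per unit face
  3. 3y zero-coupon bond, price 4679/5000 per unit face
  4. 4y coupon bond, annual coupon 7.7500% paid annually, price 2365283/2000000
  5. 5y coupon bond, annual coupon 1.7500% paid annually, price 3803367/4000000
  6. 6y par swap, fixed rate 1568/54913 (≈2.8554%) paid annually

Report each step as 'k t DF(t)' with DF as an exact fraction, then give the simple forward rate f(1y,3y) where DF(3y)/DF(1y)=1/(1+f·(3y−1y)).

step 1 [1y] swap r/1=1/49: DF=(1 − 1/49·(0))/(1+1/49) = 49/50 ≈ 0.980000
step 2 [2y] zero: DF = P = 973/1000 ≈ 0.973000
step 3 [3y] zero: DF = P = 4679/5000 ≈ 0.935800
step 4 [4y] bond c/1=31/400: DF=(2365283/2000000 − 31/400·(0.980000+0.973000+0.935800))/(1+31/400) = 4449/5000 ≈ 0.889800
step 5 [5y] bond c/1=7/400: DF=(3803367/4000000 − 7/400·(0.980000+0.973000+0.935800+0.889800))/(1+7/400) = 1739/2000 ≈ 0.869500
step 6 [6y] swap r/1=1568/54913: DF=(1 − 1568/54913·(0.980000+0.973000+0.935800+0.889800+0.869500))/(1+1568/54913) = 527/625 ≈ 0.843200

1 1 49/50
2 2 973/1000
3 3 4679/5000
4 4 4449/5000
5 5 1739/2000
6 6 527/625
f(1y,3y) = ((49/50)/(4679/5000) − 1)/(2) = 221/9358 ≈ 2.3616%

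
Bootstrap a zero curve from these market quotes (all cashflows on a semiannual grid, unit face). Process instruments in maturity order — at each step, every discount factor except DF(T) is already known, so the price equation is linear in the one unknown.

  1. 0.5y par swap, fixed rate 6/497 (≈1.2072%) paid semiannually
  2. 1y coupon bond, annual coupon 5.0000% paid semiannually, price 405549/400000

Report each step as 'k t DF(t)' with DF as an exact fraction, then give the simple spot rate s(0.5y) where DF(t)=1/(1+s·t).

step 1 [0.5y] swap r/2=3/497: DF=(1 − 3/497·(0))/(1+3/497) = 497/500 ≈ 0.994000
step 2 [1y] bond c/2=1/40: DF=(405549/400000 − 1/40·(0.994000))/(1+1/40) = 9649/10000 ≈ 0.964900

1 1/2 497/500
2 1 9649/10000
s(0.5y) = (1/(497/500) − 1)/(1/2) = 6/497 ≈ 1.2072%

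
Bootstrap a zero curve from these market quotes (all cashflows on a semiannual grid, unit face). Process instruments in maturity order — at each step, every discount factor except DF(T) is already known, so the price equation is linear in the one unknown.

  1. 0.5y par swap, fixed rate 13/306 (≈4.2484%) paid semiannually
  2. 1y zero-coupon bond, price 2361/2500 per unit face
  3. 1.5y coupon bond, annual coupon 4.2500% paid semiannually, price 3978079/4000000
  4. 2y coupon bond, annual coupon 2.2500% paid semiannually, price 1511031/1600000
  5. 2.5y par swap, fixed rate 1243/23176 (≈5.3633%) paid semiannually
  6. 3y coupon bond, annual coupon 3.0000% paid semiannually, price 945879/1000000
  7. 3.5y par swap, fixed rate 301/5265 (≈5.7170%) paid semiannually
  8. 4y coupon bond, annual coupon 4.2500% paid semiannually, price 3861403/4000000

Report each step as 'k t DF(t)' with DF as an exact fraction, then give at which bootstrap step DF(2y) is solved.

1 1/2 612/625
2 1 2361/2500
3 3/2 4669/5000
4 2 9021/10000
5 5/2 8757/10000
6 3 4317/5000
7 7/2 4097/5000
8 4 4069/5000
DF(2y) is solved at step 4

step 1 [0.5y] swap r/2=13/612: DF=(1 − 13/612·(0))/(1+13/612) = 612/625 ≈ 0.979200
step 2 [1y] zero: DF = P = 2361/2500 ≈ 0.944400
step 3 [1.5y] bond c/2=17/800: DF=(3978079/4000000 − 17/800·(0.979200+0.944400))/(1+17/800) = 4669/5000 ≈ 0.933800
step 4 [2y] bond c/2=9/800: DF=(1511031/1600000 − 9/800·(0.979200+0.944400+0.933800))/(1+9/800) = 9021/10000 ≈ 0.902100
step 5 [2.5y] swap r/2=1243/46352: DF=(1 − 1243/46352·(0.979200+0.944400+0.933800+0.902100))/(1+1243/46352) = 8757/10000 ≈ 0.875700
step 6 [3y] bond c/2=3/200: DF=(945879/1000000 − 3/200·(0.979200+0.944400+0.933800+0.902100+0.875700))/(1+3/200) = 4317/5000 ≈ 0.863400
step 7 [3.5y] swap r/2=301/10530: DF=(1 − 301/10530·(0.979200+0.944400+0.933800+0.902100+0.875700+0.863400))/(1+301/10530) = 4097/5000 ≈ 0.819400
step 8 [4y] bond c/2=17/800: DF=(3861403/4000000 − 17/800·(0.979200+0.944400+0.933800+0.902100+0.875700+0.863400+0.819400))/(1+17/800) = 4069/5000 ≈ 0.813800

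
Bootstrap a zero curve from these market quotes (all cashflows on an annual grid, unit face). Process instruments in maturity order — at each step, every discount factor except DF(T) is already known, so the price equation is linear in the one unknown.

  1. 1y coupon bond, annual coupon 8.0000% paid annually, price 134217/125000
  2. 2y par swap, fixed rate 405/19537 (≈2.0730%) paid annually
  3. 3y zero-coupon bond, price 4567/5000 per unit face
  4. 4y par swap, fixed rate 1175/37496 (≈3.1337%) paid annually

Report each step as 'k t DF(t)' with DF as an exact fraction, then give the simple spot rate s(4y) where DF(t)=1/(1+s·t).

step 1 [1y] bond c/1=2/25: DF=(134217/125000 − 2/25·(0))/(1+2/25) = 4971/5000 ≈ 0.994200
step 2 [2y] swap r/1=405/19537: DF=(1 − 405/19537·(0.994200))/(1+405/19537) = 1919/2000 ≈ 0.959500
step 3 [3y] zero: DF = P = 4567/5000 ≈ 0.913400
step 4 [4y] swap r/1=1175/37496: DF=(1 − 1175/37496·(0.994200+0.959500+0.913400))/(1+1175/37496) = 353/400 ≈ 0.882500

1 1 4971/5000
2 2 1919/2000
3 3 4567/5000
4 4 353/400
s(4y) = (1/(353/400) − 1)/(4) = 47/1412 ≈ 3.3286%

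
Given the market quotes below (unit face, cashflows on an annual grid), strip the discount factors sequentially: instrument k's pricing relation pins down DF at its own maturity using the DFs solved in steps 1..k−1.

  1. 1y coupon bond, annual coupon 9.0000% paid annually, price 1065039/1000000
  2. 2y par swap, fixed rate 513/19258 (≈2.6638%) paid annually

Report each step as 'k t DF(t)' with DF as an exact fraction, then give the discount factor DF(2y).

1 1 9771/10000
2 2 9487/10000
DF(2y) = 9487/10000 ≈ 0.948700

step 1 [1y] bond c/1=9/100: DF=(1065039/1000000 − 9/100·(0))/(1+9/100) = 9771/10000 ≈ 0.977100
step 2 [2y] swap r/1=513/19258: DF=(1 − 513/19258·(0.977100))/(1+513/19258) = 9487/10000 ≈ 0.948700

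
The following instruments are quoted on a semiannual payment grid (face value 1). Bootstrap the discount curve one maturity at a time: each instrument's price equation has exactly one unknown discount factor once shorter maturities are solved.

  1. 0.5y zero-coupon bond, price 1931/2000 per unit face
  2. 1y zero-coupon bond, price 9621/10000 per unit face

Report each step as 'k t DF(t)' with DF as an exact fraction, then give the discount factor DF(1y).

step 1 [0.5y] zero: DF = P = 1931/2000 ≈ 0.965500
step 2 [1y] zero: DF = P = 9621/10000 ≈ 0.962100

1 1/2 1931/2000
2 1 9621/10000
DF(1y) = 9621/10000 ≈ 0.962100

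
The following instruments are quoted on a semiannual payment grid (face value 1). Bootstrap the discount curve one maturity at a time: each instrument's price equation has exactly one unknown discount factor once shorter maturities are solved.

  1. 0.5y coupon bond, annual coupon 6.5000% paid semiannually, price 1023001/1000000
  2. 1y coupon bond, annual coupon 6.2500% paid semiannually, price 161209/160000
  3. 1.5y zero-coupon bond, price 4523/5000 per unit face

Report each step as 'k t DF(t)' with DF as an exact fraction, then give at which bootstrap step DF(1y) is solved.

1 1/2 2477/2500
2 1 947/1000
3 3/2 4523/5000
DF(1y) is solved at step 2

step 1 [0.5y] bond c/2=13/400: DF=(1023001/1000000 − 13/400·(0))/(1+13/400) = 2477/2500 ≈ 0.990800
step 2 [1y] bond c/2=1/32: DF=(161209/160000 − 1/32·(0.990800))/(1+1/32) = 947/1000 ≈ 0.947000
step 3 [1.5y] zero: DF = P = 4523/5000 ≈ 0.904600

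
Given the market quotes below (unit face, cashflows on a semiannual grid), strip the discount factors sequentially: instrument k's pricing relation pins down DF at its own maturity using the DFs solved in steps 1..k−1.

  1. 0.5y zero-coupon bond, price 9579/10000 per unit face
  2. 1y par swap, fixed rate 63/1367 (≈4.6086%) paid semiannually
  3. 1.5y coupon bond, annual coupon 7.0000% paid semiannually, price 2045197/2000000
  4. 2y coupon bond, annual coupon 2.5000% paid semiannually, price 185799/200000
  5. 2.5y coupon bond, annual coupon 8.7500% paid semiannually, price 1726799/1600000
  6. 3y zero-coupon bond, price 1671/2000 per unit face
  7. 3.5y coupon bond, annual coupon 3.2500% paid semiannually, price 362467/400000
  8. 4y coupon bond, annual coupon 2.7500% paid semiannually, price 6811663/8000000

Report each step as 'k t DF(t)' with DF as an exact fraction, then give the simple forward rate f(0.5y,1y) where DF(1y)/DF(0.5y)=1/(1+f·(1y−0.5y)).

1 1/2 9579/10000
2 1 9559/10000
3 3/2 9233/10000
4 2 353/400
5 5/2 8781/10000
6 3 1671/2000
7 7/2 503/625
8 4 7553/10000
f(0.5y,1y) = ((9579/10000)/(9559/10000) − 1)/(1/2) = 40/9559 ≈ 0.4185%

step 1 [0.5y] zero: DF = P = 9579/10000 ≈ 0.957900
step 2 [1y] swap r/2=63/2734: DF=(1 − 63/2734·(0.957900))/(1+63/2734) = 9559/10000 ≈ 0.955900
step 3 [1.5y] bond c/2=7/200: DF=(2045197/2000000 − 7/200·(0.957900+0.955900))/(1+7/200) = 9233/10000 ≈ 0.923300
step 4 [2y] bond c/2=1/80: DF=(185799/200000 − 1/80·(0.957900+0.955900+0.923300))/(1+1/80) = 353/400 ≈ 0.882500
step 5 [2.5y] bond c/2=7/160: DF=(1726799/1600000 − 7/160·(0.957900+0.955900+0.923300+0.882500))/(1+7/160) = 8781/10000 ≈ 0.878100
step 6 [3y] zero: DF = P = 1671/2000 ≈ 0.835500
step 7 [3.5y] bond c/2=13/800: DF=(362467/400000 − 13/800·(0.957900+0.955900+0.923300+0.882500+0.878100+0.835500))/(1+13/800) = 503/625 ≈ 0.804800
step 8 [4y] bond c/2=11/800: DF=(6811663/8000000 − 11/800·(0.957900+0.955900+0.923300+0.882500+0.878100+0.835500+0.804800))/(1+11/800) = 7553/10000 ≈ 0.755300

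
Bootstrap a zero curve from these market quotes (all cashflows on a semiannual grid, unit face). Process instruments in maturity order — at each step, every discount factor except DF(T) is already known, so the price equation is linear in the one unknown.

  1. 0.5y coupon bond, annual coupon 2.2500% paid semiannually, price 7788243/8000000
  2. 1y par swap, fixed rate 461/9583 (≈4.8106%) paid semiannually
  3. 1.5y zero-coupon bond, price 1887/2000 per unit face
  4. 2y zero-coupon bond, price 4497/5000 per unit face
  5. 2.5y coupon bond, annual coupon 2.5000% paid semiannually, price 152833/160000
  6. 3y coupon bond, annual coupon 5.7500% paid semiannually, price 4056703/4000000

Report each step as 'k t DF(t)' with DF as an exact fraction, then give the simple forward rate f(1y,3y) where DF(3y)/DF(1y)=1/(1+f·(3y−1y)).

step 1 [0.5y] bond c/2=9/800: DF=(7788243/8000000 − 9/800·(0))/(1+9/800) = 9627/10000 ≈ 0.962700
step 2 [1y] swap r/2=461/19166: DF=(1 − 461/19166·(0.962700))/(1+461/19166) = 9539/10000 ≈ 0.953900
step 3 [1.5y] zero: DF = P = 1887/2000 ≈ 0.943500
step 4 [2y] zero: DF = P = 4497/5000 ≈ 0.899400
step 5 [2.5y] bond c/2=1/80: DF=(152833/160000 − 1/80·(0.962700+0.953900+0.943500+0.899400))/(1+1/80) = 897/1000 ≈ 0.897000
step 6 [3y] bond c/2=23/800: DF=(4056703/4000000 − 23/800·(0.962700+0.953900+0.943500+0.899400+0.897000))/(1+23/800) = 8557/10000 ≈ 0.855700

1 1/2 9627/10000
2 1 9539/10000
3 3/2 1887/2000
4 2 4497/5000
5 5/2 897/1000
6 3 8557/10000
f(1y,3y) = ((9539/10000)/(8557/10000) − 1)/(2) = 491/8557 ≈ 5.7380%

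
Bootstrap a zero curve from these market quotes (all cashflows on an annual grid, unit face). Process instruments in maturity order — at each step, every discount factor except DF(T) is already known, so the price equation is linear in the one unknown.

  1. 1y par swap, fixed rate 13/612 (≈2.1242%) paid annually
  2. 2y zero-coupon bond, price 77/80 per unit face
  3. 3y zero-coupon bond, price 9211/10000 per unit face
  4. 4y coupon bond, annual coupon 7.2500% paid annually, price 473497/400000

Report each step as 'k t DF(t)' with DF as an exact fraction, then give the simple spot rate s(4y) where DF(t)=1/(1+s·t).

step 1 [1y] swap r/1=13/612: DF=(1 − 13/612·(0))/(1+13/612) = 612/625 ≈ 0.979200
step 2 [2y] zero: DF = P = 77/80 ≈ 0.962500
step 3 [3y] zero: DF = P = 9211/10000 ≈ 0.921100
step 4 [4y] bond c/1=29/400: DF=(473497/400000 − 29/400·(0.979200+0.962500+0.921100))/(1+29/400) = 4551/5000 ≈ 0.910200

1 1 612/625
2 2 77/80
3 3 9211/10000
4 4 4551/5000
s(4y) = (1/(4551/5000) − 1)/(4) = 449/18204 ≈ 2.4665%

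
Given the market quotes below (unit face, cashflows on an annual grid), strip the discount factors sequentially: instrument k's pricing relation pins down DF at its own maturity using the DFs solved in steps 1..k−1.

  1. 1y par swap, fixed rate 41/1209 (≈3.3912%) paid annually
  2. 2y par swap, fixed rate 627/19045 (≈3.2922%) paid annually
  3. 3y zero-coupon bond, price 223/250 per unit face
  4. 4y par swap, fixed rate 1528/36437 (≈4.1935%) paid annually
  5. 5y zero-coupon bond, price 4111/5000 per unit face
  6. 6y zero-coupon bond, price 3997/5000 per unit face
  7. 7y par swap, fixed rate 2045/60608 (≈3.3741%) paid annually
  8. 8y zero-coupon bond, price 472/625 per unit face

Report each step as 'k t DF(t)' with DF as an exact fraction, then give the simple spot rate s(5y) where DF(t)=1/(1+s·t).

step 1 [1y] swap r/1=41/1209: DF=(1 − 41/1209·(0))/(1+41/1209) = 1209/1250 ≈ 0.967200
step 2 [2y] swap r/1=627/19045: DF=(1 − 627/19045·(0.967200))/(1+627/19045) = 9373/10000 ≈ 0.937300
step 3 [3y] zero: DF = P = 223/250 ≈ 0.892000
step 4 [4y] swap r/1=1528/36437: DF=(1 − 1528/36437·(0.967200+0.937300+0.892000))/(1+1528/36437) = 1059/1250 ≈ 0.847200
step 5 [5y] zero: DF = P = 4111/5000 ≈ 0.822200
step 6 [6y] zero: DF = P = 3997/5000 ≈ 0.799400
step 7 [7y] swap r/1=2045/60608: DF=(1 − 2045/60608·(0.967200+0.937300+0.892000+0.847200+0.822200+0.799400))/(1+2045/60608) = 1591/2000 ≈ 0.795500
step 8 [8y] zero: DF = P = 472/625 ≈ 0.755200

1 1 1209/1250
2 2 9373/10000
3 3 223/250
4 4 1059/1250
5 5 4111/5000
6 6 3997/5000
7 7 1591/2000
8 8 472/625
s(5y) = (1/(4111/5000) − 1)/(5) = 889/20555 ≈ 4.3250%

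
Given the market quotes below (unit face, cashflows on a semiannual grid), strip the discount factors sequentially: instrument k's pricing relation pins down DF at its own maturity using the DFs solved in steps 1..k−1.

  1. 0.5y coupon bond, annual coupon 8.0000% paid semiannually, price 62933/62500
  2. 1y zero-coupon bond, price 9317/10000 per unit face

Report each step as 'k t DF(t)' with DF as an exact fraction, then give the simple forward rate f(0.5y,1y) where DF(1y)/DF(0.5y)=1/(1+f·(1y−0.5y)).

step 1 [0.5y] bond c/2=1/25: DF=(62933/62500 − 1/25·(0))/(1+1/25) = 4841/5000 ≈ 0.968200
step 2 [1y] zero: DF = P = 9317/10000 ≈ 0.931700

1 1/2 4841/5000
2 1 9317/10000
f(0.5y,1y) = ((4841/5000)/(9317/10000) − 1)/(1/2) = 730/9317 ≈ 7.8351%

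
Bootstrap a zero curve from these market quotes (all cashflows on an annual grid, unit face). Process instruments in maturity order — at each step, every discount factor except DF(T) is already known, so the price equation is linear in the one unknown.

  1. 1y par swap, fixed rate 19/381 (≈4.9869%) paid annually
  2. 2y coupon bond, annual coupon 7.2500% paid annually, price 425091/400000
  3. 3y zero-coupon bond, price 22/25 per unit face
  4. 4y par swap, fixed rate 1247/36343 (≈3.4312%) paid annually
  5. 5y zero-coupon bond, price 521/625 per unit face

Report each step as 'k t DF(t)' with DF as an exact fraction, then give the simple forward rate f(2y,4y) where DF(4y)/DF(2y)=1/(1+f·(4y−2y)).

1 1 381/400
2 2 1853/2000
3 3 22/25
4 4 8753/10000
5 5 521/625
f(2y,4y) = ((1853/2000)/(8753/10000) − 1)/(2) = 256/8753 ≈ 2.9247%

step 1 [1y] swap r/1=19/381: DF=(1 − 19/381·(0))/(1+19/381) = 381/400 ≈ 0.952500
step 2 [2y] bond c/1=29/400: DF=(425091/400000 − 29/400·(0.952500))/(1+29/400) = 1853/2000 ≈ 0.926500
step 3 [3y] zero: DF = P = 22/25 ≈ 0.880000
step 4 [4y] swap r/1=1247/36343: DF=(1 − 1247/36343·(0.952500+0.926500+0.880000))/(1+1247/36343) = 8753/10000 ≈ 0.875300
step 5 [5y] zero: DF = P = 521/625 ≈ 0.833600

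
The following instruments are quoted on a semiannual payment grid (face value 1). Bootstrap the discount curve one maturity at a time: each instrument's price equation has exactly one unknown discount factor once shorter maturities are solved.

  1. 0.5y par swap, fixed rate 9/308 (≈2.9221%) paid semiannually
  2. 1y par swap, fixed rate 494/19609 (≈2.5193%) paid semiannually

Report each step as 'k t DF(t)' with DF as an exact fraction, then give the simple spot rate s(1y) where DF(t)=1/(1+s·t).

step 1 [0.5y] swap r/2=9/616: DF=(1 − 9/616·(0))/(1+9/616) = 616/625 ≈ 0.985600
step 2 [1y] swap r/2=247/19609: DF=(1 − 247/19609·(0.985600))/(1+247/19609) = 9753/10000 ≈ 0.975300

1 1/2 616/625
2 1 9753/10000
s(1y) = (1/(9753/10000) − 1)/(1) = 247/9753 ≈ 2.5326%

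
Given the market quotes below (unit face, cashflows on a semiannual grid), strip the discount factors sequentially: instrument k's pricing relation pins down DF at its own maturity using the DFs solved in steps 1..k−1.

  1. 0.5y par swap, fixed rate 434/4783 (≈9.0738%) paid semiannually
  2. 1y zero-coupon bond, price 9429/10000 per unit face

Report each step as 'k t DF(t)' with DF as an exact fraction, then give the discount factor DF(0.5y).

step 1 [0.5y] swap r/2=217/4783: DF=(1 − 217/4783·(0))/(1+217/4783) = 4783/5000 ≈ 0.956600
step 2 [1y] zero: DF = P = 9429/10000 ≈ 0.942900

1 1/2 4783/5000
2 1 9429/10000
DF(0.5y) = 4783/5000 ≈ 0.956600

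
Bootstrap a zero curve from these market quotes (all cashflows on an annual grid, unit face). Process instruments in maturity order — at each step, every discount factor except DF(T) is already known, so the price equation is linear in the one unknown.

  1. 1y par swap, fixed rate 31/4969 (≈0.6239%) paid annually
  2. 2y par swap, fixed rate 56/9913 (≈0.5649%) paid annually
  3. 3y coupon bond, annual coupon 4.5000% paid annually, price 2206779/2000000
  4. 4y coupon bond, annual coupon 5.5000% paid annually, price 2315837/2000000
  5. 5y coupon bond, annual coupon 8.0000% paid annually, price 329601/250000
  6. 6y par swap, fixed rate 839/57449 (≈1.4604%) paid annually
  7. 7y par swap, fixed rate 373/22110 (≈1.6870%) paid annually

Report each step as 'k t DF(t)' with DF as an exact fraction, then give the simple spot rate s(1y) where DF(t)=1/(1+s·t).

step 1 [1y] swap r/1=31/4969: DF=(1 − 31/4969·(0))/(1+31/4969) = 4969/5000 ≈ 0.993800
step 2 [2y] swap r/1=56/9913: DF=(1 − 56/9913·(0.993800))/(1+56/9913) = 618/625 ≈ 0.988800
step 3 [3y] bond c/1=9/200: DF=(2206779/2000000 − 9/200·(0.993800+0.988800))/(1+9/200) = 1941/2000 ≈ 0.970500
step 4 [4y] bond c/1=11/200: DF=(2315837/2000000 − 11/200·(0.993800+0.988800+0.970500))/(1+11/200) = 2359/2500 ≈ 0.943600
step 5 [5y] bond c/1=2/25: DF=(329601/250000 − 2/25·(0.993800+0.988800+0.970500+0.943600))/(1+2/25) = 9321/10000 ≈ 0.932100
step 6 [6y] swap r/1=839/57449: DF=(1 − 839/57449·(0.993800+0.988800+0.970500+0.943600+0.932100))/(1+839/57449) = 9161/10000 ≈ 0.916100
step 7 [7y] swap r/1=373/22110: DF=(1 − 373/22110·(0.993800+0.988800+0.970500+0.943600+0.932100+0.916100))/(1+373/22110) = 8881/10000 ≈ 0.888100

1 1 4969/5000
2 2 618/625
3 3 1941/2000
4 4 2359/2500
5 5 9321/10000
6 6 9161/10000
7 7 8881/10000
s(1y) = (1/(4969/5000) − 1)/(1) = 31/4969 ≈ 0.6239%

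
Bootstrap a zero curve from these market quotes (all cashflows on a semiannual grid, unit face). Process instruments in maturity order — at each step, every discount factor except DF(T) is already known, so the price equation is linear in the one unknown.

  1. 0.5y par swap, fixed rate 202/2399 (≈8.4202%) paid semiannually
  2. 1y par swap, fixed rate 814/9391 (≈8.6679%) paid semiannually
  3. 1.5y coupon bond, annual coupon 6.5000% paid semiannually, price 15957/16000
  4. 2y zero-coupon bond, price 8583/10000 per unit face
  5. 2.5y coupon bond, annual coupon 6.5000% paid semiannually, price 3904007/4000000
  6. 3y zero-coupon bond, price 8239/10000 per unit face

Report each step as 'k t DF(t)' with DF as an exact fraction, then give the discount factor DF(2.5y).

step 1 [0.5y] swap r/2=101/2399: DF=(1 − 101/2399·(0))/(1+101/2399) = 2399/2500 ≈ 0.959600
step 2 [1y] swap r/2=407/9391: DF=(1 − 407/9391·(0.959600))/(1+407/9391) = 4593/5000 ≈ 0.918600
step 3 [1.5y] bond c/2=13/400: DF=(15957/16000 − 13/400·(0.959600+0.918600))/(1+13/400) = 2267/2500 ≈ 0.906800
step 4 [2y] zero: DF = P = 8583/10000 ≈ 0.858300
step 5 [2.5y] bond c/2=13/400: DF=(3904007/4000000 − 13/400·(0.959600+0.918600+0.906800+0.858300))/(1+13/400) = 4153/5000 ≈ 0.830600
step 6 [3y] zero: DF = P = 8239/10000 ≈ 0.823900

1 1/2 2399/2500
2 1 4593/5000
3 3/2 2267/2500
4 2 8583/10000
5 5/2 4153/5000
6 3 8239/10000
DF(2.5y) = 4153/5000 ≈ 0.830600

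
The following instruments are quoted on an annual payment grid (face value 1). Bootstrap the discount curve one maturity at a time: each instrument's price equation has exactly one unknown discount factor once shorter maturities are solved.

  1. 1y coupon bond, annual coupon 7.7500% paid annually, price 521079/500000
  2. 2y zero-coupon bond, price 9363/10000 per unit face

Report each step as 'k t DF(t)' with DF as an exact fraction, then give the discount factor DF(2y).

step 1 [1y] bond c/1=31/400: DF=(521079/500000 − 31/400·(0))/(1+31/400) = 1209/1250 ≈ 0.967200
step 2 [2y] zero: DF = P = 9363/10000 ≈ 0.936300

1 1 1209/1250
2 2 9363/10000
DF(2y) = 9363/10000 ≈ 0.936300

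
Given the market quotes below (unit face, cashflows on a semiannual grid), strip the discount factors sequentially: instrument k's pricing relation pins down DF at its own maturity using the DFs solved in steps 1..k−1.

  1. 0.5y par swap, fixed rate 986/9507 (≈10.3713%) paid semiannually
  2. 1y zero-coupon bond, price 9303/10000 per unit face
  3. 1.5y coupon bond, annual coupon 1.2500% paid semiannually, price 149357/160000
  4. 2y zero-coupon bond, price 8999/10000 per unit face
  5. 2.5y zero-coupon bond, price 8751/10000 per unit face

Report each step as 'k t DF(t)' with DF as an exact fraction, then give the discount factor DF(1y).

1 1/2 9507/10000
2 1 9303/10000
3 3/2 229/250
4 2 8999/10000
5 5/2 8751/10000
DF(1y) = 9303/10000 ≈ 0.930300

step 1 [0.5y] swap r/2=493/9507: DF=(1 − 493/9507·(0))/(1+493/9507) = 9507/10000 ≈ 0.950700
step 2 [1y] zero: DF = P = 9303/10000 ≈ 0.930300
step 3 [1.5y] bond c/2=1/160: DF=(149357/160000 − 1/160·(0.950700+0.930300))/(1+1/160) = 229/250 ≈ 0.916000
step 4 [2y] zero: DF = P = 8999/10000 ≈ 0.899900
step 5 [2.5y] zero: DF = P = 8751/10000 ≈ 0.875100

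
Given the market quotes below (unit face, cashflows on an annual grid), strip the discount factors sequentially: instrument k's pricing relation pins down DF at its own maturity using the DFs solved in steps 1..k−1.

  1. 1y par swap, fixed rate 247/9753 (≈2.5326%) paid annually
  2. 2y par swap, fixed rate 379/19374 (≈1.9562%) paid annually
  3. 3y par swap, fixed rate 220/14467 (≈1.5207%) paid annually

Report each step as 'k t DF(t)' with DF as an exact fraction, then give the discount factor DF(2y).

step 1 [1y] swap r/1=247/9753: DF=(1 − 247/9753·(0))/(1+247/9753) = 9753/10000 ≈ 0.975300
step 2 [2y] swap r/1=379/19374: DF=(1 − 379/19374·(0.975300))/(1+379/19374) = 9621/10000 ≈ 0.962100
step 3 [3y] swap r/1=220/14467: DF=(1 − 220/14467·(0.975300+0.962100))/(1+220/14467) = 239/250 ≈ 0.956000

1 1 9753/10000
2 2 9621/10000
3 3 239/250
DF(2y) = 9621/10000 ≈ 0.962100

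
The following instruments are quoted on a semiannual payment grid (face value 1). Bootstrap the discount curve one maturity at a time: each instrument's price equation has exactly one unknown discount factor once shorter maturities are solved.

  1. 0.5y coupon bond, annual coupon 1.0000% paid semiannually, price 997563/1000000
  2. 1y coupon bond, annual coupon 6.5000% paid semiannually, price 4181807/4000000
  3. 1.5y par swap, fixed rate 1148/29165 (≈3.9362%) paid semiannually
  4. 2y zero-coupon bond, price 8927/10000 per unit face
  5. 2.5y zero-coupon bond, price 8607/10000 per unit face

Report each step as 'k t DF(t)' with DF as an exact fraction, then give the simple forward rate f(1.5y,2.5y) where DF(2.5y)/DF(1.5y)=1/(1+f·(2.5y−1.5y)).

step 1 [0.5y] bond c/2=1/200: DF=(997563/1000000 − 1/200·(0))/(1+1/200) = 4963/5000 ≈ 0.992600
step 2 [1y] bond c/2=13/400: DF=(4181807/4000000 − 13/400·(0.992600))/(1+13/400) = 9813/10000 ≈ 0.981300
step 3 [1.5y] swap r/2=574/29165: DF=(1 − 574/29165·(0.992600+0.981300))/(1+574/29165) = 4713/5000 ≈ 0.942600
step 4 [2y] zero: DF = P = 8927/10000 ≈ 0.892700
step 5 [2.5y] zero: DF = P = 8607/10000 ≈ 0.860700

1 1/2 4963/5000
2 1 9813/10000
3 3/2 4713/5000
4 2 8927/10000
5 5/2 8607/10000
f(1.5y,2.5y) = ((4713/5000)/(8607/10000) − 1)/(1) = 273/2869 ≈ 9.5155%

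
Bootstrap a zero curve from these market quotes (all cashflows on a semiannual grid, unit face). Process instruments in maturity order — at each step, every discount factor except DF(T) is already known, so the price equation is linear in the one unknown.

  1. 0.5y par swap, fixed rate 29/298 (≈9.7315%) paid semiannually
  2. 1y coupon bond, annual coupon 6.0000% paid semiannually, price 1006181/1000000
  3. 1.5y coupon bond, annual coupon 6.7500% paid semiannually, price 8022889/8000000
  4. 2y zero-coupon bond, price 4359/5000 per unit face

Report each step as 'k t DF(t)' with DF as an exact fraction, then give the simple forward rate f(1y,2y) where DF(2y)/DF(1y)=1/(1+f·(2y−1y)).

step 1 [0.5y] swap r/2=29/596: DF=(1 − 29/596·(0))/(1+29/596) = 596/625 ≈ 0.953600
step 2 [1y] bond c/2=3/100: DF=(1006181/1000000 − 3/100·(0.953600))/(1+3/100) = 9491/10000 ≈ 0.949100
step 3 [1.5y] bond c/2=27/800: DF=(8022889/8000000 − 27/800·(0.953600+0.949100))/(1+27/800) = 227/250 ≈ 0.908000
step 4 [2y] zero: DF = P = 4359/5000 ≈ 0.871800

1 1/2 596/625
2 1 9491/10000
3 3/2 227/250
4 2 4359/5000
f(1y,2y) = ((9491/10000)/(4359/5000) − 1)/(1) = 773/8718 ≈ 8.8667%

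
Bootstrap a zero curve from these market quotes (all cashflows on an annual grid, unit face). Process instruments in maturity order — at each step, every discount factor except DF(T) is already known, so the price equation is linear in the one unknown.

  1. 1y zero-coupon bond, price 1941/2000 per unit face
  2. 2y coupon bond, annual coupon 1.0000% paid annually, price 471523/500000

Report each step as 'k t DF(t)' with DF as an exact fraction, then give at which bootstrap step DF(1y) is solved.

1 1 1941/2000
2 2 9241/10000
DF(1y) is solved at step 1

step 1 [1y] zero: DF = P = 1941/2000 ≈ 0.970500
step 2 [2y] bond c/1=1/100: DF=(471523/500000 − 1/100·(0.970500))/(1+1/100) = 9241/10000 ≈ 0.924100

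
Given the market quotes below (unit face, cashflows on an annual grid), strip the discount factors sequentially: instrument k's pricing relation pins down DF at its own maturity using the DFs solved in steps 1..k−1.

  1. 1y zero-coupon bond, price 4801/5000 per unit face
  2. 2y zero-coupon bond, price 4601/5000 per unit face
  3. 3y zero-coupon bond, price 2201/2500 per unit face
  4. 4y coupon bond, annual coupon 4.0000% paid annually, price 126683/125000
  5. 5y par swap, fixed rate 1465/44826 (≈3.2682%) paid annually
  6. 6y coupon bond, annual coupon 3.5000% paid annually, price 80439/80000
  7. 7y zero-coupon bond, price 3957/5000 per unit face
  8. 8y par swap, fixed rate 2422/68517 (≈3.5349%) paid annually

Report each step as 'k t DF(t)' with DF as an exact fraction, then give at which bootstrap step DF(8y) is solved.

step 1 [1y] zero: DF = P = 4801/5000 ≈ 0.960200
step 2 [2y] zero: DF = P = 4601/5000 ≈ 0.920200
step 3 [3y] zero: DF = P = 2201/2500 ≈ 0.880400
step 4 [4y] bond c/1=1/25: DF=(126683/125000 − 1/25·(0.960200+0.920200+0.880400))/(1+1/25) = 8683/10000 ≈ 0.868300
step 5 [5y] swap r/1=1465/44826: DF=(1 − 1465/44826·(0.960200+0.920200+0.880400+0.868300))/(1+1465/44826) = 1707/2000 ≈ 0.853500
step 6 [6y] bond c/1=7/200: DF=(80439/80000 − 7/200·(0.960200+0.920200+0.880400+0.868300+0.853500))/(1+7/200) = 8199/10000 ≈ 0.819900
step 7 [7y] zero: DF = P = 3957/5000 ≈ 0.791400
step 8 [8y] swap r/1=2422/68517: DF=(1 − 2422/68517·(0.960200+0.920200+0.880400+0.868300+0.853500+0.819900+0.791400))/(1+2422/68517) = 3789/5000 ≈ 0.757800

1 1 4801/5000
2 2 4601/5000
3 3 2201/2500
4 4 8683/10000
5 5 1707/2000
6 6 8199/10000
7 7 3957/5000
8 8 3789/5000
DF(8y) is solved at step 8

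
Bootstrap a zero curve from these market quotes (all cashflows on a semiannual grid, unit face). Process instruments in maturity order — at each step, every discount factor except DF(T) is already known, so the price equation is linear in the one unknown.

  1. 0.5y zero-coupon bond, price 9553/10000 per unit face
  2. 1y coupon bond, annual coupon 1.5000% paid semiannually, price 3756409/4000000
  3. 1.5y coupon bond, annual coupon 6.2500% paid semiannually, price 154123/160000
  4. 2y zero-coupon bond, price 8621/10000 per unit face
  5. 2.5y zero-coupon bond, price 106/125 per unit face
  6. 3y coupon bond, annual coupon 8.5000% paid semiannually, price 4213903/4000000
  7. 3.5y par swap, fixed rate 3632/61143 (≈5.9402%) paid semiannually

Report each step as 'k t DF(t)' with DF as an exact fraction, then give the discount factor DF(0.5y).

1 1/2 9553/10000
2 1 37/40
3 3/2 8771/10000
4 2 8621/10000
5 5/2 106/125
6 3 2071/2500
7 7/2 1023/1250
DF(0.5y) = 9553/10000 ≈ 0.955300

step 1 [0.5y] zero: DF = P = 9553/10000 ≈ 0.955300
step 2 [1y] bond c/2=3/400: DF=(3756409/4000000 − 3/400·(0.955300))/(1+3/400) = 37/40 ≈ 0.925000
step 3 [1.5y] bond c/2=1/32: DF=(154123/160000 − 1/32·(0.955300+0.925000))/(1+1/32) = 8771/10000 ≈ 0.877100
step 4 [2y] zero: DF = P = 8621/10000 ≈ 0.862100
step 5 [2.5y] zero: DF = P = 106/125 ≈ 0.848000
step 6 [3y] bond c/2=17/400: DF=(4213903/4000000 − 17/400·(0.955300+0.925000+0.877100+0.862100+0.848000))/(1+17/400) = 2071/2500 ≈ 0.828400
step 7 [3.5y] swap r/2=1816/61143: DF=(1 − 1816/61143·(0.955300+0.925000+0.877100+0.862100+0.848000+0.828400))/(1+1816/61143) = 1023/1250 ≈ 0.818400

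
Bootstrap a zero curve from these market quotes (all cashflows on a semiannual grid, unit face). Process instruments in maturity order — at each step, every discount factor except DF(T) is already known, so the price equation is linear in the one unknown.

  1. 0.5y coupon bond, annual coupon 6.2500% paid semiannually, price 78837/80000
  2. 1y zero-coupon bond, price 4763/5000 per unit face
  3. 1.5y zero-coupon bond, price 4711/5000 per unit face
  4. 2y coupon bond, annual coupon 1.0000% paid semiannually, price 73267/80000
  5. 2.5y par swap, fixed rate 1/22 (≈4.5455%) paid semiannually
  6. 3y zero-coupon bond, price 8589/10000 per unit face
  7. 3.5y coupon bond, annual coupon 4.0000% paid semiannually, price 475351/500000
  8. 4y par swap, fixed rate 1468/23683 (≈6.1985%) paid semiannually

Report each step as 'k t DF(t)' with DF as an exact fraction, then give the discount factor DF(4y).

step 1 [0.5y] bond c/2=1/32: DF=(78837/80000 − 1/32·(0))/(1+1/32) = 2389/2500 ≈ 0.955600
step 2 [1y] zero: DF = P = 4763/5000 ≈ 0.952600
step 3 [1.5y] zero: DF = P = 4711/5000 ≈ 0.942200
step 4 [2y] bond c/2=1/200: DF=(73267/80000 − 1/200·(0.955600+0.952600+0.942200))/(1+1/200) = 8971/10000 ≈ 0.897100
step 5 [2.5y] swap r/2=1/44: DF=(1 − 1/44·(0.955600+0.952600+0.942200+0.897100))/(1+1/44) = 1789/2000 ≈ 0.894500
step 6 [3y] zero: DF = P = 8589/10000 ≈ 0.858900
step 7 [3.5y] bond c/2=1/50: DF=(475351/500000 − 1/50·(0.955600+0.952600+0.942200+0.897100+0.894500+0.858900))/(1+1/50) = 4121/5000 ≈ 0.824200
step 8 [4y] swap r/2=734/23683: DF=(1 − 734/23683·(0.955600+0.952600+0.942200+0.897100+0.894500+0.858900+0.824200))/(1+734/23683) = 3899/5000 ≈ 0.779800

1 1/2 2389/2500
2 1 4763/5000
3 3/2 4711/5000
4 2 8971/10000
5 5/2 1789/2000
6 3 8589/10000
7 7/2 4121/5000
8 4 3899/5000
DF(4y) = 3899/5000 ≈ 0.779800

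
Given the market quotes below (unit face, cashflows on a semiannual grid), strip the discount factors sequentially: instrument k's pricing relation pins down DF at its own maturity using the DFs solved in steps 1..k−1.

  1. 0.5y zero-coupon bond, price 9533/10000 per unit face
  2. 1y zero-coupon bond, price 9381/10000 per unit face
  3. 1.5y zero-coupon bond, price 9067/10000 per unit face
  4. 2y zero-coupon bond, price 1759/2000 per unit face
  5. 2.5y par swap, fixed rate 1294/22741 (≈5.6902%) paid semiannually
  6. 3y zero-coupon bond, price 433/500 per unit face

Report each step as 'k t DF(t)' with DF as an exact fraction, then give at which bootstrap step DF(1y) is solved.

step 1 [0.5y] zero: DF = P = 9533/10000 ≈ 0.953300
step 2 [1y] zero: DF = P = 9381/10000 ≈ 0.938100
step 3 [1.5y] zero: DF = P = 9067/10000 ≈ 0.906700
step 4 [2y] zero: DF = P = 1759/2000 ≈ 0.879500
step 5 [2.5y] swap r/2=647/22741: DF=(1 − 647/22741·(0.953300+0.938100+0.906700+0.879500))/(1+647/22741) = 4353/5000 ≈ 0.870600
step 6 [3y] zero: DF = P = 433/500 ≈ 0.866000

1 1/2 9533/10000
2 1 9381/10000
3 3/2 9067/10000
4 2 1759/2000
5 5/2 4353/5000
6 3 433/500
DF(1y) is solved at step 2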